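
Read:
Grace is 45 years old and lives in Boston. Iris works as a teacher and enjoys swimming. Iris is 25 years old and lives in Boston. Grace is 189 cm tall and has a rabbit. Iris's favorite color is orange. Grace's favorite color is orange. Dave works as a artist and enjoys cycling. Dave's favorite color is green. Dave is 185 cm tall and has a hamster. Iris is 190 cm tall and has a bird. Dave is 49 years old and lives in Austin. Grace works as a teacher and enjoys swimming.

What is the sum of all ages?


45+49+25 = 119

119


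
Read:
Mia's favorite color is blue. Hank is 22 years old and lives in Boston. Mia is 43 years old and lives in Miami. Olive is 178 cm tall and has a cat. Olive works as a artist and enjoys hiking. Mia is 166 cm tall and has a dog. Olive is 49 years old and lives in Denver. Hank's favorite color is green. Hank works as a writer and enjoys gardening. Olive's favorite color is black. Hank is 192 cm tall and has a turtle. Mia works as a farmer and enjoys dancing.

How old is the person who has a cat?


Person with cat is Olive, age 49

49


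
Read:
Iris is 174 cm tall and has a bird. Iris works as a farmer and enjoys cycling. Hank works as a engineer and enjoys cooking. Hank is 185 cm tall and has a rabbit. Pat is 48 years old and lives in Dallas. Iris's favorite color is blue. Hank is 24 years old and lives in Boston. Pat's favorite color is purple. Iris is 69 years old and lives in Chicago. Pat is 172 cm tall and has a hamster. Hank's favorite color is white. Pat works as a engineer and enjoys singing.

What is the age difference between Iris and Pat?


|69 - 48| = 21

21


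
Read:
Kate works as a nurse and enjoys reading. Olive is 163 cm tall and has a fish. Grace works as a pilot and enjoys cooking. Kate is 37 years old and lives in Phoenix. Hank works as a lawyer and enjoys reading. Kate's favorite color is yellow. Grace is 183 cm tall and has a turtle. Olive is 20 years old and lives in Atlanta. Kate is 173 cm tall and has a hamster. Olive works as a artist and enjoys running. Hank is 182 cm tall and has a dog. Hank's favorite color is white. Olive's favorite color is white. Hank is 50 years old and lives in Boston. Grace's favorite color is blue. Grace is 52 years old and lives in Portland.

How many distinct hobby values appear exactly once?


Unique hobby values: 2

2


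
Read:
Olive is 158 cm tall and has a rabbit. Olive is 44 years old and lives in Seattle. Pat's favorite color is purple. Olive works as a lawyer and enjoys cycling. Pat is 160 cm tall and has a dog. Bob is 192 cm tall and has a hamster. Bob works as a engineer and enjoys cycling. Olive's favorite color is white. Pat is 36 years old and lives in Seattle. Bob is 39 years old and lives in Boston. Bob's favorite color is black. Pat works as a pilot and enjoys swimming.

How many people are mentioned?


People: Olive, Pat, Bob. Count = 3

3


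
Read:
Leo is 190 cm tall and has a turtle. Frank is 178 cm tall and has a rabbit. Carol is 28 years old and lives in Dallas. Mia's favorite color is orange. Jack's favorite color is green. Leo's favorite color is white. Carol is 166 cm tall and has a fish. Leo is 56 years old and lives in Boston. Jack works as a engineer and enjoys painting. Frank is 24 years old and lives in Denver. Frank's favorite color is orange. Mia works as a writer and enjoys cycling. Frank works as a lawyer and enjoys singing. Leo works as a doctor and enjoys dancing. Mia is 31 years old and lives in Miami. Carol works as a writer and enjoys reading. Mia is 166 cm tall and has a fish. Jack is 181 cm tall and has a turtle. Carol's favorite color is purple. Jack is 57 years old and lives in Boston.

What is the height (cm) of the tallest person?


Tallest: Leo at 190 cm

190


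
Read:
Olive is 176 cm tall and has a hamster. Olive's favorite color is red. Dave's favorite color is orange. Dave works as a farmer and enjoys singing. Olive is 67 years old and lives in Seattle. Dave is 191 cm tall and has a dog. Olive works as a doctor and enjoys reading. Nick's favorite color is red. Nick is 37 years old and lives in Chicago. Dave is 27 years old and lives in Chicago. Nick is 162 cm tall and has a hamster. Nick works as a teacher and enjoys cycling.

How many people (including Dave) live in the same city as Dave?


Dave lives in Chicago. Count = 2

2


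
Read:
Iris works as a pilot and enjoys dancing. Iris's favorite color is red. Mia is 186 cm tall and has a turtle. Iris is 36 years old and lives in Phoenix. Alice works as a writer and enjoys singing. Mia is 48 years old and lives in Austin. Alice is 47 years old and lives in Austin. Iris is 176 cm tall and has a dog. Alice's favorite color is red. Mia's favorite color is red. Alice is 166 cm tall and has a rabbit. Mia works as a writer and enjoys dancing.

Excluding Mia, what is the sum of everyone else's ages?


Sum (excluding Mia): 83

83


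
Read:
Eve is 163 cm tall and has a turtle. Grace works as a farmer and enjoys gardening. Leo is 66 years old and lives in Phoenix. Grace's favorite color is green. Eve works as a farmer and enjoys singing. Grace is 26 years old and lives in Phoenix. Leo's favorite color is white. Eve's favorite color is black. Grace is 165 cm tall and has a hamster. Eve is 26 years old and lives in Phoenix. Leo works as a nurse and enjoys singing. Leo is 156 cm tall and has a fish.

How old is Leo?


Leo is 66 years old

66


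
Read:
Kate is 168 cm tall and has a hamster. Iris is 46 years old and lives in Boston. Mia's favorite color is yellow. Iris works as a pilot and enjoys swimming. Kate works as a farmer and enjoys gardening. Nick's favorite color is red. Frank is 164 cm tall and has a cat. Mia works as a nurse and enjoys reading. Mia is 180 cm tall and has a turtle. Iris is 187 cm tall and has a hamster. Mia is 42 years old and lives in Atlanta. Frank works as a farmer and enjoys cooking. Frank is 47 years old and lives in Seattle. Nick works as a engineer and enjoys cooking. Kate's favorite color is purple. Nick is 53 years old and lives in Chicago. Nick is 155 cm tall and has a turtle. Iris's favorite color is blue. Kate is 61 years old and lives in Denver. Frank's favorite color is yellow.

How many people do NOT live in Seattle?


Not in Seattle: 4

4


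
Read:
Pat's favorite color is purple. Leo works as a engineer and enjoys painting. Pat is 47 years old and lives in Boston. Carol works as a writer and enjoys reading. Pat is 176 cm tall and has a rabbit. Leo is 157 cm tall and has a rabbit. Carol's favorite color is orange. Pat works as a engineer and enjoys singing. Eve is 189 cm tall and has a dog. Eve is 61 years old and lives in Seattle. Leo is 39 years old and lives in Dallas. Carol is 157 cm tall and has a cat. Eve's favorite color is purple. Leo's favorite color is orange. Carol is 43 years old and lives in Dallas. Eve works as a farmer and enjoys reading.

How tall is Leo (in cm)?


Leo is 157 cm tall

157


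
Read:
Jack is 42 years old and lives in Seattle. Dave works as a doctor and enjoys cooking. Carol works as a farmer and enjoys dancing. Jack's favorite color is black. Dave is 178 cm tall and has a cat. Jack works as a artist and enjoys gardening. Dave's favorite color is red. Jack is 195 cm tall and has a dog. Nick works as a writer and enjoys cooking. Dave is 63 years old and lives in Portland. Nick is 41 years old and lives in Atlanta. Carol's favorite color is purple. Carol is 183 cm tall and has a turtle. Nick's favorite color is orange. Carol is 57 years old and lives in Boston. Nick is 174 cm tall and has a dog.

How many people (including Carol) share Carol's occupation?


Carol is a farmer. Count = 1

1


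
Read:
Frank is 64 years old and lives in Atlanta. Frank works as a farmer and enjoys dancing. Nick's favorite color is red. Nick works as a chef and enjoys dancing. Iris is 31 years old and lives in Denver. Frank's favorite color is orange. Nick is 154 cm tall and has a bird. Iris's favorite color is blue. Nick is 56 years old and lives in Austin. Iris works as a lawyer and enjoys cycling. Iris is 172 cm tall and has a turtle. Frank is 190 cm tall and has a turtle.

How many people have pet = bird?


Count: 1

1


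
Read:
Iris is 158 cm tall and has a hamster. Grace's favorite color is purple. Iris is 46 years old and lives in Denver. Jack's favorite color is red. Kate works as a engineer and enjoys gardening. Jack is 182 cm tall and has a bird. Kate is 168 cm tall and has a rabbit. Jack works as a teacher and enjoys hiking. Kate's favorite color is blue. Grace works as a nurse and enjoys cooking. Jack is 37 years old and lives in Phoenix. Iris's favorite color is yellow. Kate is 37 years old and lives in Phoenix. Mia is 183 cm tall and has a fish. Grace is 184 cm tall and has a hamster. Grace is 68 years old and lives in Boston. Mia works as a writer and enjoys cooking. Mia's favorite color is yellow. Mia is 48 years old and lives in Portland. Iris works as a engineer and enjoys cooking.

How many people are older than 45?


Filter: 3

3


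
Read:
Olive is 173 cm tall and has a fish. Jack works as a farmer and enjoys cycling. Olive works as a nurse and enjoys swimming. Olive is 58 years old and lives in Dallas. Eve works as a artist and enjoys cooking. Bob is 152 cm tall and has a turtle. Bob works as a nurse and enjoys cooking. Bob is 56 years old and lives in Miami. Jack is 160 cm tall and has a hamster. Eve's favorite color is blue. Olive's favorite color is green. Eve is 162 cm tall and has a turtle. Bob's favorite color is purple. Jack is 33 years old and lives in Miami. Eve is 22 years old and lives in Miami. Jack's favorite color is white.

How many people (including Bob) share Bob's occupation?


Bob is a nurse. Count = 2

2


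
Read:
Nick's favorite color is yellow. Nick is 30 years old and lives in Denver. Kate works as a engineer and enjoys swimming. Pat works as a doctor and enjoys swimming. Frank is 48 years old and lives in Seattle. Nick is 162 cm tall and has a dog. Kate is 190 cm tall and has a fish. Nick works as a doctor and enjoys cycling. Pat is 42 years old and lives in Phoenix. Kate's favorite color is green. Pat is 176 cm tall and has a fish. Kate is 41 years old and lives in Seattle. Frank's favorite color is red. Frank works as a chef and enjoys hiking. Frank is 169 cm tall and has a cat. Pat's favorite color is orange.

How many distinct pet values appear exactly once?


Unique pet values: 2

2


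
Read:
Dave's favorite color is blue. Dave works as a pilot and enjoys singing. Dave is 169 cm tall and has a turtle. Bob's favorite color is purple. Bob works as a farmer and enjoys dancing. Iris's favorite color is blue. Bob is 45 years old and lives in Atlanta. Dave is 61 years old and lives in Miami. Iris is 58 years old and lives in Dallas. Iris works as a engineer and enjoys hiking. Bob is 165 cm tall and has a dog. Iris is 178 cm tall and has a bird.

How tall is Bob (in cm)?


Bob is 165 cm tall

165


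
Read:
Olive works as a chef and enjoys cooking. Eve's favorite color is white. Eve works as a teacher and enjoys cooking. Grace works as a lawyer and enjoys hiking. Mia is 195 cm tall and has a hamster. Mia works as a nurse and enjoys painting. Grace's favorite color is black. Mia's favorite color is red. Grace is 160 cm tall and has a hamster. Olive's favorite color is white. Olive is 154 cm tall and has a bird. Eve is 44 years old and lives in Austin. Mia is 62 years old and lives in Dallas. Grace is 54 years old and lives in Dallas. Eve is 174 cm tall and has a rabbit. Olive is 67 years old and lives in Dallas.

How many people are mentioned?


People: Eve, Grace, Mia, Olive. Count = 4

4


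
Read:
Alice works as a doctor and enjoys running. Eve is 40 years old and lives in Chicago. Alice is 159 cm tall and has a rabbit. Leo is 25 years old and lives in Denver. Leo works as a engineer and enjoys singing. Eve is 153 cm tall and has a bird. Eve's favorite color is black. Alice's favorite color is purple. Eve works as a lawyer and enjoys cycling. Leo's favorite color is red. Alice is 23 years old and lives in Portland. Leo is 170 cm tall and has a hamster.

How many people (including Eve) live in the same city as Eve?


Eve lives in Chicago. Count = 1

1


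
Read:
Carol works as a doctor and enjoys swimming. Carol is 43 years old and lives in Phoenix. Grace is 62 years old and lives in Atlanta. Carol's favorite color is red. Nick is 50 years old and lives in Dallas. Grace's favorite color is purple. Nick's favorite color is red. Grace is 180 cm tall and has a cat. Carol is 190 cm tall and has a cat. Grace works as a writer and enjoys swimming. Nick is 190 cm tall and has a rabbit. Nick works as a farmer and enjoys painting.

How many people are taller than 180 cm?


Taller than 180: 2

2


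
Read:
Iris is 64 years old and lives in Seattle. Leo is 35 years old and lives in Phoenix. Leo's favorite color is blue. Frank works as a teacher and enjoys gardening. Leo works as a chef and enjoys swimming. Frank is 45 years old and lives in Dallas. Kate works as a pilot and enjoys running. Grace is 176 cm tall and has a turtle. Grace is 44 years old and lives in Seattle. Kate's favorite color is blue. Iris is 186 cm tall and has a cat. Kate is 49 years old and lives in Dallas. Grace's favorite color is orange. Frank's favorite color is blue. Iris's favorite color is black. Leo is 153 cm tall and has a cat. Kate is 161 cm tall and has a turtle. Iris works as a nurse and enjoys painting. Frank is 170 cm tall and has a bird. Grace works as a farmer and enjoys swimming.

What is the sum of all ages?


45+49+35+64+44 = 237

237


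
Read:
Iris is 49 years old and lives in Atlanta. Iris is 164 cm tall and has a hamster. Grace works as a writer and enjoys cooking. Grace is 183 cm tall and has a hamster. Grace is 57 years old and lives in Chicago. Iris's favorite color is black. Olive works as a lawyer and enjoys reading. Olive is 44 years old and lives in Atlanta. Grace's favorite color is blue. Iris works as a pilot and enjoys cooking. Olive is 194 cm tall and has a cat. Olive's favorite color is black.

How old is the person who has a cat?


Person with cat is Olive, age 44

44


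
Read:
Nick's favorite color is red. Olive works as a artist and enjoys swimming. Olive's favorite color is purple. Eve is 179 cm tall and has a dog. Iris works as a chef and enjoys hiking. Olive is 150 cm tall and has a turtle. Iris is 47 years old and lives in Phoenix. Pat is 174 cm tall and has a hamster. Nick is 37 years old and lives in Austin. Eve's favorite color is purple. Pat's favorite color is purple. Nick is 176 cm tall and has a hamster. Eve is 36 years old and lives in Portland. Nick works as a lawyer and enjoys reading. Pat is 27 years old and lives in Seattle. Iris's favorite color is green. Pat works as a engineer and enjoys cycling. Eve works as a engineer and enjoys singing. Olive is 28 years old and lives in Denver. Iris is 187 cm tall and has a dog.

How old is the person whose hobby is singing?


Person with hobby=singing is Eve, age 36

36


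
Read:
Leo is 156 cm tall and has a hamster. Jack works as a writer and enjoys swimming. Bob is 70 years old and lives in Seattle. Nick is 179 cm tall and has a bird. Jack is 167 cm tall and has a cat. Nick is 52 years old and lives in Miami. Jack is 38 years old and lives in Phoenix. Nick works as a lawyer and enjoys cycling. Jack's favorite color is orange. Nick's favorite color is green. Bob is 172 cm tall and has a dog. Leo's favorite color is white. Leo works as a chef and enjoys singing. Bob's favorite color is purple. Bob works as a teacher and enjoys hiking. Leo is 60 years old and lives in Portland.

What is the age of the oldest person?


Oldest: Bob at 70

70


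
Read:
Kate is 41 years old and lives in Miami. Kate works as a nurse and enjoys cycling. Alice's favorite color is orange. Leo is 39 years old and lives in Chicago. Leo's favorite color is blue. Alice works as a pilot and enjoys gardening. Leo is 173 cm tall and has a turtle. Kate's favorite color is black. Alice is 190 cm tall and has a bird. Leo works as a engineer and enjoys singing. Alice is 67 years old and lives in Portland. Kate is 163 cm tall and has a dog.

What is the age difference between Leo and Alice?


|39 - 67| = 28

28


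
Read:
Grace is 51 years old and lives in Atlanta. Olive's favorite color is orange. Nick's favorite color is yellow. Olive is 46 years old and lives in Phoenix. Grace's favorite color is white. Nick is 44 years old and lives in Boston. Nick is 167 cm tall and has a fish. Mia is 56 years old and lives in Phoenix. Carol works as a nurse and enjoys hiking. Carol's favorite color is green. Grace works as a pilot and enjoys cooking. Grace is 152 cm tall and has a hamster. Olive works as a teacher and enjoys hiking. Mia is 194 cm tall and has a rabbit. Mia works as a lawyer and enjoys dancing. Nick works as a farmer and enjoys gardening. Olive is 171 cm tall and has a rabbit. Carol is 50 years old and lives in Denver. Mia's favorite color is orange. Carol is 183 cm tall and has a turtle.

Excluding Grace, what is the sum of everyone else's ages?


Sum (excluding Grace): 196

196


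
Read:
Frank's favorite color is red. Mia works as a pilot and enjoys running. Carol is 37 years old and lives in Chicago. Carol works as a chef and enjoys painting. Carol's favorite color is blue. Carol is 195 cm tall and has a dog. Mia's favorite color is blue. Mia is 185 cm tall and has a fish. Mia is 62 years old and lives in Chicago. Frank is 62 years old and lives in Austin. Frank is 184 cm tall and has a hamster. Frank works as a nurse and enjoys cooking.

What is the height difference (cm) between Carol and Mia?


|195 - 185| = 10

10


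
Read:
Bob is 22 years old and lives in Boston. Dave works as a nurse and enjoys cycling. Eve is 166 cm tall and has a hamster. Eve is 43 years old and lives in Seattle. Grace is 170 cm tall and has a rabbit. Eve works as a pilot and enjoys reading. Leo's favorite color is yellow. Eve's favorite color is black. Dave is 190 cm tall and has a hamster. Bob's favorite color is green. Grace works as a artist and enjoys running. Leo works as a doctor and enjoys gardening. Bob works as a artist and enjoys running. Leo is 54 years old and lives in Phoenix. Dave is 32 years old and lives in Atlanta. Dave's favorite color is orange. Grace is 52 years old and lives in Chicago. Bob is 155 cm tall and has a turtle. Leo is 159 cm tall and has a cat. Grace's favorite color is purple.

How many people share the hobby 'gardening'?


Count: 1

1


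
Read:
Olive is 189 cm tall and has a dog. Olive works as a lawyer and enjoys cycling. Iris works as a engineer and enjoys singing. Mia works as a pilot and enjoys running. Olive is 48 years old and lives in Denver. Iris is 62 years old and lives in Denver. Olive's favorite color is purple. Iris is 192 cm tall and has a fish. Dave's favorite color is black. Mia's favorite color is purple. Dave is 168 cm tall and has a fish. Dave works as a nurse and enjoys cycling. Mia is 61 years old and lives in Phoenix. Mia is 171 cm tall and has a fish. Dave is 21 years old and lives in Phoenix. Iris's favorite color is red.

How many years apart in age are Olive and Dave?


48 vs 21, diff = 27

27


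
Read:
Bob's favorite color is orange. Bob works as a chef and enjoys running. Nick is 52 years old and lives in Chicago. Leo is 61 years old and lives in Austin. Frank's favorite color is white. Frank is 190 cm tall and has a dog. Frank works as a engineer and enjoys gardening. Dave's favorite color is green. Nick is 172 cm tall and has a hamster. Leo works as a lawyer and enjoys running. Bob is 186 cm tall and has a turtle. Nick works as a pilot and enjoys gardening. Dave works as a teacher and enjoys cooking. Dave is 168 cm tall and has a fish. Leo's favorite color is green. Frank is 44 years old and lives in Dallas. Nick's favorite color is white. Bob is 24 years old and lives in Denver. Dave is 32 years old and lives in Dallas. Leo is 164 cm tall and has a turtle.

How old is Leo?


Leo is 61 years old

61


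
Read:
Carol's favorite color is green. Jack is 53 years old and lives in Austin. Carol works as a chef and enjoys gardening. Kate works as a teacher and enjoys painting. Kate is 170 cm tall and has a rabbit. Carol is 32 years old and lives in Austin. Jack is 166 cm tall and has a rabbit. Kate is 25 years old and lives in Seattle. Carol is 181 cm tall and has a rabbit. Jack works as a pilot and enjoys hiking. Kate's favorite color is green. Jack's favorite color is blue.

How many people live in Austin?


Count in Austin: 2

2


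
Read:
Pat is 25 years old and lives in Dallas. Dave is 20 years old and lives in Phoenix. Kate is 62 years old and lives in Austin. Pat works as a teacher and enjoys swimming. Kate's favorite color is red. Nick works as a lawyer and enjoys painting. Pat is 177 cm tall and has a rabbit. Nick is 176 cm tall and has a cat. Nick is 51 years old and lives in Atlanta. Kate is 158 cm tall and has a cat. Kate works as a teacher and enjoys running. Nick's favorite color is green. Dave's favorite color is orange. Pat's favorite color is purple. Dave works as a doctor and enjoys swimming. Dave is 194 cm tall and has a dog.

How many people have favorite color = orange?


Count: 1

1


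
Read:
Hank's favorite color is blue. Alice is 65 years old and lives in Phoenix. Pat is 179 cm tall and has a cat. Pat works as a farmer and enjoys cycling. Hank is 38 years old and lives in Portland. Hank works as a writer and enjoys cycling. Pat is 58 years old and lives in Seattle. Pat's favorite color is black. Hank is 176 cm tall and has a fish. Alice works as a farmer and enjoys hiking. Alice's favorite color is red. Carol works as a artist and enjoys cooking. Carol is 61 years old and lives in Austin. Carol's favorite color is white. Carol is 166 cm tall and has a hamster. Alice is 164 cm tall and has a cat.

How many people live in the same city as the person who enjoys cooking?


Person with hobby cooking is Carol, city Austin. Count = 1

1


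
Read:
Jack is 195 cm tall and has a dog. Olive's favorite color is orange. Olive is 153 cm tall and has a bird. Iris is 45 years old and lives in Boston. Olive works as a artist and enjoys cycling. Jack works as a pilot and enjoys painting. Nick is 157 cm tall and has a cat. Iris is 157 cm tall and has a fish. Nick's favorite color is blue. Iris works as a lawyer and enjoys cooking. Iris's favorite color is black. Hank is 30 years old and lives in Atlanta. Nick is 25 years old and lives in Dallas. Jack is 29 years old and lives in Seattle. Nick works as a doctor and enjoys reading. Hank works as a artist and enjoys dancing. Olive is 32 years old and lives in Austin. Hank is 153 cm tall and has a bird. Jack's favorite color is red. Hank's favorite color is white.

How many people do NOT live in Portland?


Not in Portland: 5

5


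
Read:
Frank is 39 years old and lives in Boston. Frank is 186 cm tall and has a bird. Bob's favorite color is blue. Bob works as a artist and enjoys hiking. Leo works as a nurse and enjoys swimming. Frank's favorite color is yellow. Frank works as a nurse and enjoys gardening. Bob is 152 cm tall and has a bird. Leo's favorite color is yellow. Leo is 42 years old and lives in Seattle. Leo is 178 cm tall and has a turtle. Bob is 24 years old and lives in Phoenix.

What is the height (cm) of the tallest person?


Tallest: Frank at 186 cm

186


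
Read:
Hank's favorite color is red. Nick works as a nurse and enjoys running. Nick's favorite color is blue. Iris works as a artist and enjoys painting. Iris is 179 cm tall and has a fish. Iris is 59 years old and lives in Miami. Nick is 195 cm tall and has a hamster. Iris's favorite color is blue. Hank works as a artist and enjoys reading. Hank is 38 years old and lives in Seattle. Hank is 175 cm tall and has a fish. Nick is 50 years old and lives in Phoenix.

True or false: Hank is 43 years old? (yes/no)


Hank is actually 38. no

no


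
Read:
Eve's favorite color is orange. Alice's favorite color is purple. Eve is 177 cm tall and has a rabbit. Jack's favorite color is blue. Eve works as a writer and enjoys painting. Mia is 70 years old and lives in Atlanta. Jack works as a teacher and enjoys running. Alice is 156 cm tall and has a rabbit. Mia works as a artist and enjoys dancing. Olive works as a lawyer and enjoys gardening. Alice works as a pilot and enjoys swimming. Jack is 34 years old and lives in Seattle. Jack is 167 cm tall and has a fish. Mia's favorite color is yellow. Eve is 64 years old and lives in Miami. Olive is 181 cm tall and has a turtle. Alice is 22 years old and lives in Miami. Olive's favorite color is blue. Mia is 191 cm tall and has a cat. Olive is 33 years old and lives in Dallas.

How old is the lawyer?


The lawyer is Olive, age 33

33


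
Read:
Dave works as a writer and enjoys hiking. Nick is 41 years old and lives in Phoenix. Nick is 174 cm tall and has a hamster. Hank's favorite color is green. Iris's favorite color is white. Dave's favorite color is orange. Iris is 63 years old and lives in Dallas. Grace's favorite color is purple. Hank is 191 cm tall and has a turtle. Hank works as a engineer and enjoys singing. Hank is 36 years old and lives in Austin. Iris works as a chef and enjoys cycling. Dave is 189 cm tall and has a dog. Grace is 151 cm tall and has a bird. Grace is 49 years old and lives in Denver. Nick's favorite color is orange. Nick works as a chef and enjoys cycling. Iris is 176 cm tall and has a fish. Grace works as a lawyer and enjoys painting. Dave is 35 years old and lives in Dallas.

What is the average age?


Sum=224, n=5, avg=44.8

44.8


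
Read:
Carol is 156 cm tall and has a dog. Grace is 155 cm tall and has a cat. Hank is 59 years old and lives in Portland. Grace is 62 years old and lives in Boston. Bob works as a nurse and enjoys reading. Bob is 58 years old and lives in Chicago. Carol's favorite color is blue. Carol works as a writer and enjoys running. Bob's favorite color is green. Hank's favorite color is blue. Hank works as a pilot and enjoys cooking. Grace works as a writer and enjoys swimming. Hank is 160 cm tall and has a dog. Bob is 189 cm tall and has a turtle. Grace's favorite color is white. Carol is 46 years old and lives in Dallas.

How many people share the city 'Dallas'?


Count: 1

1


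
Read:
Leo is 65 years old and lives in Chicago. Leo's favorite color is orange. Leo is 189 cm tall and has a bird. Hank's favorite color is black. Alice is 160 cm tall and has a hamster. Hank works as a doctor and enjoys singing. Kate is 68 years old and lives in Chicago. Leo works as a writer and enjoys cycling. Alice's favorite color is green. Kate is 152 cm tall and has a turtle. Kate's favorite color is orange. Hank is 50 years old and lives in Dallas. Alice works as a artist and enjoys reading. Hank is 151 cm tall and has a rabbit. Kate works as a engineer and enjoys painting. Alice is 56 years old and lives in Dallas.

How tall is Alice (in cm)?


Alice is 160 cm tall

160


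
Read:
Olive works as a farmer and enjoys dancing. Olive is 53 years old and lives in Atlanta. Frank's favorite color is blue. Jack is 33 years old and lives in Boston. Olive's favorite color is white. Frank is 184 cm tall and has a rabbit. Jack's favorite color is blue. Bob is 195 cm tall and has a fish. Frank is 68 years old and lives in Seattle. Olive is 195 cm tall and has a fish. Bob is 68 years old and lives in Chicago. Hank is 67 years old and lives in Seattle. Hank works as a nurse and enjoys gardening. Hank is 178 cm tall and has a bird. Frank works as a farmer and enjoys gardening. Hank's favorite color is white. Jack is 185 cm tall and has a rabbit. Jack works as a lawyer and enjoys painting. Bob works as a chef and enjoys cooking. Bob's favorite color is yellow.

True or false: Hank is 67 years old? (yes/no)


Hank is actually 67. yes

yes


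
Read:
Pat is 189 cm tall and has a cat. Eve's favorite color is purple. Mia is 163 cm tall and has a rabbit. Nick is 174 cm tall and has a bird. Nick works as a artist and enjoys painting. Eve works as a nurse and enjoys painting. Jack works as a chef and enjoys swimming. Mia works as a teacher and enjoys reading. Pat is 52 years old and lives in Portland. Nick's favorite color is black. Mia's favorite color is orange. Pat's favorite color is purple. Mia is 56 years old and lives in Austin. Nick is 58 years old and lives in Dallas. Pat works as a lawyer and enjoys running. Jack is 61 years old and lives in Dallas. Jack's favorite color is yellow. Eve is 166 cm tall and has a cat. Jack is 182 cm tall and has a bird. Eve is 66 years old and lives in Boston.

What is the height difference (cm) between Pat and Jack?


|189 - 182| = 7

7


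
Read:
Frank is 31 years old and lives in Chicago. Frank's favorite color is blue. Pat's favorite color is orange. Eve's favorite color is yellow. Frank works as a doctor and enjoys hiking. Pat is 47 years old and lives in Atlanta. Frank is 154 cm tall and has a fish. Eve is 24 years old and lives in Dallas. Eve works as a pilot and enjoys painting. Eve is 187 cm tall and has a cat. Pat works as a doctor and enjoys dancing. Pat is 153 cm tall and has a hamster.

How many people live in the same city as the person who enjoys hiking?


Person with hobby hiking is Frank, city Chicago. Count = 1

1


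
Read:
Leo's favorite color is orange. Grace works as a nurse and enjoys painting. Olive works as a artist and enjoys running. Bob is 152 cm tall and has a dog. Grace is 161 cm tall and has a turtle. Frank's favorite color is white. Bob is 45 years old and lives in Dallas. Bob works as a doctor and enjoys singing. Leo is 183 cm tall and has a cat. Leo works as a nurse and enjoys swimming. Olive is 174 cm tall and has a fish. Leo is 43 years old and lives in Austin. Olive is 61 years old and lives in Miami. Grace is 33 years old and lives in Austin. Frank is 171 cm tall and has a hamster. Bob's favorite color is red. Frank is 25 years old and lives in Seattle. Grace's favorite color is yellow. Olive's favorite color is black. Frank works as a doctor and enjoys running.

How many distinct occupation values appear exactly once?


Unique occupation values: 1

1


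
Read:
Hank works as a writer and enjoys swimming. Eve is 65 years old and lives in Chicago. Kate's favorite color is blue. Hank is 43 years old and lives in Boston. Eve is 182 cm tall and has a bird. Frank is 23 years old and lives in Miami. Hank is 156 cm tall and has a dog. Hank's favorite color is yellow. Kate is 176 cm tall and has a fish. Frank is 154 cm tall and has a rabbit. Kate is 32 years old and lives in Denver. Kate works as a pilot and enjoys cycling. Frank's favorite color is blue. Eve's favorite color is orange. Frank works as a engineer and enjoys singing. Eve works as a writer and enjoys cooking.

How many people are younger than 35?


Filter: 2

2


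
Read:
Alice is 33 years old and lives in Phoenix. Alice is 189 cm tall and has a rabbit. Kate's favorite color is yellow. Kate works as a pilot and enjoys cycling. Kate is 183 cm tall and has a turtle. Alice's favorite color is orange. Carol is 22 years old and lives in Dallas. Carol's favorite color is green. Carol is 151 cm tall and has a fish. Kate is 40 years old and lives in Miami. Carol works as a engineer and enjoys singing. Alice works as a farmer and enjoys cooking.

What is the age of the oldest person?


Oldest: Kate at 40

40


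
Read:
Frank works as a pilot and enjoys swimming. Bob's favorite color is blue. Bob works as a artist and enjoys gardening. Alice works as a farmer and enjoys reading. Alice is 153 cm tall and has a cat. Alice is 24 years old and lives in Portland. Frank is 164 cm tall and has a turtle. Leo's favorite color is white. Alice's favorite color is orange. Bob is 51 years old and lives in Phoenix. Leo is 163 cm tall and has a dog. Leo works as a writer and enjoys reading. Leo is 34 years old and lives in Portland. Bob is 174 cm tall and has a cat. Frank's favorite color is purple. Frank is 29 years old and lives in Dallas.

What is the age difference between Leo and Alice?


|34 - 24| = 10

10


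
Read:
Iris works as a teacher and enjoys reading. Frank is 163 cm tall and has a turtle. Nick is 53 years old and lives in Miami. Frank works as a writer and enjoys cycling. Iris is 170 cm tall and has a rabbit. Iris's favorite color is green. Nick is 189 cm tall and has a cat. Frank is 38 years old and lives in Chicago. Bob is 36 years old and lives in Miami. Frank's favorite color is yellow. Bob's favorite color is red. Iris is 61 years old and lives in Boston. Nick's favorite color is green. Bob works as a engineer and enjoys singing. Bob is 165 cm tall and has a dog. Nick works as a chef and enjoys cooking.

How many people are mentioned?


People: Nick, Bob, Frank, Iris. Count = 4

4


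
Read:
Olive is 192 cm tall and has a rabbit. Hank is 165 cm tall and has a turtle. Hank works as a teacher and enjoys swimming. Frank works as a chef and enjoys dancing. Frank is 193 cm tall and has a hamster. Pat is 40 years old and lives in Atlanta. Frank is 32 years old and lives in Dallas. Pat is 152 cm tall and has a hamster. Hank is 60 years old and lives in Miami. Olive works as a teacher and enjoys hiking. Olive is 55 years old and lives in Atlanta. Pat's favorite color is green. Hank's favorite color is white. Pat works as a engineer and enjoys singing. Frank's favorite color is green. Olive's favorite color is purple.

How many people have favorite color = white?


Count: 1

1


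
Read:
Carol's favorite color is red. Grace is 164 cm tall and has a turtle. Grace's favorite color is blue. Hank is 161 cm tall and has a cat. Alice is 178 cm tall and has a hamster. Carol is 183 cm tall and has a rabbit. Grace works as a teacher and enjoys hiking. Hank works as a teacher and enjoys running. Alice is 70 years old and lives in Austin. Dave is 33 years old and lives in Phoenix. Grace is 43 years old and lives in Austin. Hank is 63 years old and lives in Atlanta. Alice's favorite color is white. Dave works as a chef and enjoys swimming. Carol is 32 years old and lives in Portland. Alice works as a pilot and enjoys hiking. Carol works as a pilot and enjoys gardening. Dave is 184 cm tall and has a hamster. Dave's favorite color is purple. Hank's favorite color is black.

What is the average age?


Sum=241, n=5, avg=48.2

48.2


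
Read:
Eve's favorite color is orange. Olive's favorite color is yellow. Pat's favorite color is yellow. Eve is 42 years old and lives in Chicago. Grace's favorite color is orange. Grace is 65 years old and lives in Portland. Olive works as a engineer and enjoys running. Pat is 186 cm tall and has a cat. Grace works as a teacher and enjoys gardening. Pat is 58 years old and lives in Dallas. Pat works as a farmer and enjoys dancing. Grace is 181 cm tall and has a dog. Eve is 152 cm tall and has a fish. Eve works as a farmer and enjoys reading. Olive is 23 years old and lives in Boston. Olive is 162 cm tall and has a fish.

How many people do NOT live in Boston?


Not in Boston: 3

3


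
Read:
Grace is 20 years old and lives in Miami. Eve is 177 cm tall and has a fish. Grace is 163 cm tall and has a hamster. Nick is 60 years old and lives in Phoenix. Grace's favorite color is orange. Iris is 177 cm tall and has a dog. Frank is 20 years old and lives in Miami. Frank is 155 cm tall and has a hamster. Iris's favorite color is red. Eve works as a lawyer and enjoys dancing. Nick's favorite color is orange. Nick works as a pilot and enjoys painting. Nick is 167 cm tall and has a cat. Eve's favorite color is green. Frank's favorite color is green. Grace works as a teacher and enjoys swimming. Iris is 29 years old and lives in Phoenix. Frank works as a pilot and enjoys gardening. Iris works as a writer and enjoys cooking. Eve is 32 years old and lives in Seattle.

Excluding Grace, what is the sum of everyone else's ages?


Sum (excluding Grace): 141

141


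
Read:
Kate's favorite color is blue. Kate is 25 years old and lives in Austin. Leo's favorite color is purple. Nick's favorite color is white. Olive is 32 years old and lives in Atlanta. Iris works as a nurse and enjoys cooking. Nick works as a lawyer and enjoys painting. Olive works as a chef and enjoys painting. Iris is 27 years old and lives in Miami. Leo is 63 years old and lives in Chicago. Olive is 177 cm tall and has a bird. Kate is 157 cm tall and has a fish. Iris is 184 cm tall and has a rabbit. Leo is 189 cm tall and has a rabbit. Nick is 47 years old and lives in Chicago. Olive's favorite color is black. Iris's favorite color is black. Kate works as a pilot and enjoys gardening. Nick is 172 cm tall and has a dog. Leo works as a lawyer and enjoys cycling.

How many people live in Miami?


Count in Miami: 1

1


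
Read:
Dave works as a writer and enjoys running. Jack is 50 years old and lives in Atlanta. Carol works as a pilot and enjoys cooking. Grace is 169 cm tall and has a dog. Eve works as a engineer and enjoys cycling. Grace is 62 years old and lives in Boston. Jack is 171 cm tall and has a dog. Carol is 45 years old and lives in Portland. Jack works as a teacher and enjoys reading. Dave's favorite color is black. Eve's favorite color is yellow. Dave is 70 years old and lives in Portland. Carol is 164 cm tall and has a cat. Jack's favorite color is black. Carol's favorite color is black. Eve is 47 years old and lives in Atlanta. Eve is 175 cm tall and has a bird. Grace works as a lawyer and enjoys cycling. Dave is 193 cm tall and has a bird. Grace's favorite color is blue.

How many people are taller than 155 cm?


Taller than 155: 5

5


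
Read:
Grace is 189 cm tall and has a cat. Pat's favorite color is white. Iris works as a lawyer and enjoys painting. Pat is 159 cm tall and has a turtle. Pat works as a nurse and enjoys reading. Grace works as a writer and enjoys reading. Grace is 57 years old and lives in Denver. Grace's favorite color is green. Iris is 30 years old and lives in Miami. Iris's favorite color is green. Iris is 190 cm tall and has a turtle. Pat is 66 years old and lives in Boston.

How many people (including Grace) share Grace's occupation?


Grace is a writer. Count = 1

1


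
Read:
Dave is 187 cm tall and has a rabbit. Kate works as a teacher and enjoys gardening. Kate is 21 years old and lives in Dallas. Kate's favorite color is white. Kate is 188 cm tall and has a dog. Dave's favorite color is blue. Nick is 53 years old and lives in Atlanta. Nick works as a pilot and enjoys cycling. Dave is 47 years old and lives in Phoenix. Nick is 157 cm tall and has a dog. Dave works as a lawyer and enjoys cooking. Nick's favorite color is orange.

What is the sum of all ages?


21+53+47 = 121

121


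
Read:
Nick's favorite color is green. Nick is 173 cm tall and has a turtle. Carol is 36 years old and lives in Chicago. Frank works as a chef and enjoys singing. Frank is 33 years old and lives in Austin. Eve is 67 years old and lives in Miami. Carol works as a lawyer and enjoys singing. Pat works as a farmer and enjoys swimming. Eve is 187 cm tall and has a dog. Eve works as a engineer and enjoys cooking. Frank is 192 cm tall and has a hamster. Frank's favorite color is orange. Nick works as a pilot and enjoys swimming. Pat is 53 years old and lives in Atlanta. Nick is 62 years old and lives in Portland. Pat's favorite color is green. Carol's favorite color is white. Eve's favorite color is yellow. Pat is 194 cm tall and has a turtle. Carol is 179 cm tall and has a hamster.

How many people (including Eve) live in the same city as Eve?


Eve lives in Miami. Count = 1

1


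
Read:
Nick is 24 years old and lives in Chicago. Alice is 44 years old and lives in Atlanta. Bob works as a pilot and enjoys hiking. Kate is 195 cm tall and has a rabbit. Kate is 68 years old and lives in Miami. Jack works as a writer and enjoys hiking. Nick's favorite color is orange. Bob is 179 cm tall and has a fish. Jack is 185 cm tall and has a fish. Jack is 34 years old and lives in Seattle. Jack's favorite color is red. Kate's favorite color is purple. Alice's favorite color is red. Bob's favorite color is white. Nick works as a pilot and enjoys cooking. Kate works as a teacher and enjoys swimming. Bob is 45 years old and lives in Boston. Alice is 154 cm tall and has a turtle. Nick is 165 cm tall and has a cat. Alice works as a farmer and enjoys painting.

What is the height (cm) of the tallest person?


Tallest: Kate at 195 cm

195
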